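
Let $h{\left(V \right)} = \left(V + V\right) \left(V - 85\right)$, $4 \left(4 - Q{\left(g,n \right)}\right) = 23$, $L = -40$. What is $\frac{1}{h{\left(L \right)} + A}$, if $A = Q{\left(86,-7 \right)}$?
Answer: $\frac{4}{39993} \approx 0.00010002$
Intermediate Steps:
$Q{\left(g,n \right)} = - \frac{7}{4}$ ($Q{\left(g,n \right)} = 4 - \frac{23}{4} = - \frac{7}{4}$)
$h{\left(V \right)} = 2 V \left(-85 + V\right)$
$A = - \frac{7}{4} \approx -1.75$
$\frac{1}{h{\left(L \right)} + A} = \frac{1}{2 \left(-40\right) \left(-85 - 40\right) - \frac{7}{4}} = \frac{1}{2 \left(-40\right) \left(-125\right) - \frac{7}{4}} = \frac{1}{10000 - \frac{7}{4}} = \frac{1}{\frac{39993}{4}} = \frac{4}{39993}$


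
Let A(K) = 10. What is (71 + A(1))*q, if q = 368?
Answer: 29808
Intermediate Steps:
(71 + A(1))*q = (71 + 10)*368 = 81*368 = 29808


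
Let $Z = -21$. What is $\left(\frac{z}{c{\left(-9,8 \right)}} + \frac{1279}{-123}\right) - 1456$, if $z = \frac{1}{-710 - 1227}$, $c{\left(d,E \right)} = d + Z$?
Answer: $- \frac{1164569583}{794170} \approx -1466.4$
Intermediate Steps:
$c{\left(d,E \right)} = -21 + d$ ($c{\left(d,E \right)} = d - 21 = -21 + d$)
$z = - \frac{1}{1937}$ ($z = \frac{1}{-1937} = - \frac{1}{1937} \approx -0.00051626$)
$\left(\frac{z}{c{\left(-9,8 \right)}} + \frac{1279}{-123}\right) - 1456 = \left(- \frac{1}{1937 \left(-21 - 9\right)} + \frac{1279}{-123}\right) - 1456 = \left(- \frac{1}{1937 \left(-30\right)} + 1279 \left(- \frac{1}{123}\right)\right) - 1456 = \left(\left(- \frac{1}{1937}\right) \left(- \frac{1}{30}\right) - \frac{1279}{123}\right) - 1456 = \left(\frac{1}{58110} - \frac{1279}{123}\right) - 1456 = - \frac{8258063}{794170} - 1456 = - \frac{1164569583}{794170}$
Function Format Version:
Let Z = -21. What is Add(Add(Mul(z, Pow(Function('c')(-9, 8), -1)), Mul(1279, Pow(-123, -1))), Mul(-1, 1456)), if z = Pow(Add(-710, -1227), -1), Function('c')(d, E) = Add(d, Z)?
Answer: Rational(-1164569583, 794170) ≈ -1466.4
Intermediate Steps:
Function('c')(d, E) = Add(-21, d) (Function('c')(d, E) = Add(d, -21) = Add(-21, d))
z = Rational(-1, 1937) (z = Pow(-1937, -1) = Rational(-1, 1937) ≈ -0.00051626)
Add(Add(Mul(z, Pow(Function('c')(-9, 8), -1)), Mul(1279, Pow(-123, -1))), Mul(-1, 1456)) = Add(Add(Mul(Rational(-1, 1937), Pow(Add(-21, -9), -1)), Mul(1279, Pow(-123, -1))), Mul(-1, 1456)) = Add(Add(Mul(Rational(-1, 1937), Pow(-30, -1)), Mul(1279, Rational(-1, 123))), -1456) = Add(Add(Mul(Rational(-1, 1937), Rational(-1, 30)), Rational(-1279, 123)), -1456) = Add(Add(Rational(1, 58110), Rational(-1279, 123)), -1456) = Add(Rational(-8258063, 794170), -1456) = Rational(-1164569583, 794170)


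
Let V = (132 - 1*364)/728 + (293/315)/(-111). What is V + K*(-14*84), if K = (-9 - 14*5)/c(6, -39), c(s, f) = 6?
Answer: 7038026116/454545 ≈ 15484.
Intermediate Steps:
V = -148664/454545 (V = (132 - 364)*(1/728) + (293*(1/315))*(-1/111) = -232*1/728 + (293/315)*(-1/111) = -29/91 - 293/34965 = -148664/454545 ≈ -0.32706)
K = -79/6 (K = (-9 - 14*5)/6 = (-9 - 70)*(⅙) = -79*⅙ = -79/6 ≈ -13.167)
V + K*(-14*84) = -148664/454545 - (-553)*84/3 = -148664/454545 - 79/6*(-1176) = -148664/454545 + 15484 = 7038026116/454545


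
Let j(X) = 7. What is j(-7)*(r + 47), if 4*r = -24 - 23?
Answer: 987/4 ≈ 246.75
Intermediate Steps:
r = -47/4 (r = (-24 - 23)/4 = (¼)*(-47) = -47/4 ≈ -11.750)
j(-7)*(r + 47) = 7*(-47/4 + 47) = 7*(141/4) = 987/4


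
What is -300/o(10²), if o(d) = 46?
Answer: -150/23 ≈ -6.5217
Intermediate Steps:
-300/o(10²) = -300/46 = -300*1/46 = -150/23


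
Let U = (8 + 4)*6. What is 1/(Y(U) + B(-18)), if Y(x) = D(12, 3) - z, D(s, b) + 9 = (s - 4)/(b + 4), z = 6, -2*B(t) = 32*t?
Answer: 7/1919 ≈ 0.0036477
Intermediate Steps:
B(t) = -16*t
D(s, b) = -9 + (-4 + s)/(4 + b) (D(s, b) = -9 + (s - 4)/(b + 4) = -9 + (-4 + s)/(4 + b))
U = 72 (U = 12*6 = 72)
Y(x) = -97/7 (Y(x) = (-40 + 12 - 9*3)/(4 + 3) - 1*6 = (-40 + 12 - 27)/7 - 6 = (1/7)*(-55) - 6 = -55/7 - 6 = -97/7)
1/(Y(U) + B(-18)) = 1/(-97/7 - 16*(-18)) = 1/(-97/7 + 288) = 1/(1919/7) = 7/1919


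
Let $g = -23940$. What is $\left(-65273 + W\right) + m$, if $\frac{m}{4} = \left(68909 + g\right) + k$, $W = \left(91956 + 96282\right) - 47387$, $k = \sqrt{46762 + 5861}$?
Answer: $255454 + 12 \sqrt{5847} \approx 2.5637 \cdot 10^{5}$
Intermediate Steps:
$k = 3 \sqrt{5847}$ ($k = \sqrt{52623} = 3 \sqrt{5847} \approx 229.4$)
$W = 140851$ ($W = 188238 - 47387 = 140851$)
$m = 179876 + 12 \sqrt{5847}$ ($m = 4 \left(\left(68909 - 23940\right) + 3 \sqrt{5847}\right) = 4 \left(44969 + 3 \sqrt{5847}\right) = 179876 + 12 \sqrt{5847} \approx 1.8079 \cdot 10^{5}$)
$\left(-65273 + W\right) + m = \left(-65273 + 140851\right) + \left(179876 + 12 \sqrt{5847}\right) = 75578 + \left(179876 + 12 \sqrt{5847}\right) = 255454 + 12 \sqrt{5847}$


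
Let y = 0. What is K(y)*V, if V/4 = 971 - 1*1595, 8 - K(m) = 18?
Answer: 24960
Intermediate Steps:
K(m) = -10 (K(m) = 8 - 1*18 = 8 - 18 = -10)
V = -2496 (V = 4*(971 - 1*1595) = 4*(971 - 1595) = 4*(-624) = -2496)
K(y)*V = -10*(-2496) = 24960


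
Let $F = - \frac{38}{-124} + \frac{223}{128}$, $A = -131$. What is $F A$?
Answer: $- \frac{1064899}{3968} \approx -268.37$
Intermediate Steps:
$F = \frac{8129}{3968}$ ($F = \left(-38\right) \left(- \frac{1}{124}\right) + 223 \cdot \frac{1}{128} = \frac{19}{62} + \frac{223}{128} = \frac{8129}{3968} \approx 2.0486$)
$F A = \frac{8129}{3968} \left(-131\right) = - \frac{1064899}{3968}$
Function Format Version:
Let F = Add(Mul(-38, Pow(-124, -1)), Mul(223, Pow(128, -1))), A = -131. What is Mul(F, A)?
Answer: Rational(-1064899, 3968) ≈ -268.37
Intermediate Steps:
F = Rational(8129, 3968) (F = Add(Mul(-38, Rational(-1, 124)), Mul(223, Rational(1, 128))) = Add(Rational(19, 62), Rational(223, 128)) = Rational(8129, 3968) ≈ 2.0486)
Mul(F, A) = Mul(Rational(8129, 3968), -131) = Rational(-1064899, 3968)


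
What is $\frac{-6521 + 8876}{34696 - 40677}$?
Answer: $- \frac{2355}{5981} \approx -0.39375$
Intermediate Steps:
$\frac{-6521 + 8876}{34696 - 40677} = \frac{2355}{-5981} = 2355 \left(- \frac{1}{5981}\right) = - \frac{2355}{5981}$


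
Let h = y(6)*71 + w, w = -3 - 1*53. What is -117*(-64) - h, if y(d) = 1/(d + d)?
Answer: 90457/12 ≈ 7538.1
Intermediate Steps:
y(d) = 1/(2*d)
w = -56 (w = -3 - 53 = -56)
h = -601/12 (h = ((1/2)/6)*71 - 56 = ((1/2)*(1/6))*71 - 56 = (1/12)*71 - 56 = 71/12 - 56 = -601/12 ≈ -50.083)
-117*(-64) - h = -117*(-64) - 1*(-601/12) = 7488 + 601/12 = 90457/12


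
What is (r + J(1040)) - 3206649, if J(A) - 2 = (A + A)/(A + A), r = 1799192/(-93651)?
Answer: -300307403738/93651 ≈ -3.2067e+6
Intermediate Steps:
r = -1799192/93651 (r = 1799192*(-1/93651) = -1799192/93651 ≈ -19.212)
J(A) = 3 (J(A) = 2 + (A + A)/(A + A) = 2 + (2*A)/((2*A)) = 2 + (2*A)*(1/(2*A)) = 2 + 1 = 3)
(r + J(1040)) - 3206649 = (-1799192/93651 + 3) - 3206649 = -1518239/93651 - 3206649 = -300307403738/93651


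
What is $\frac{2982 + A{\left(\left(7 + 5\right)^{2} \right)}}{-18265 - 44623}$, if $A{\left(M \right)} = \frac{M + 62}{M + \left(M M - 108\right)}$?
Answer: $- \frac{30971155}{653154768} \approx -0.047418$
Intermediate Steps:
$A{\left(M \right)} = \frac{62 + M}{-108 + M + M^{2}}$ ($A{\left(M \right)} = \frac{62 + M}{M + \left(M^{2} - 108\right)} = \frac{62 + M}{M + \left(-108 + M^{2}\right)} = \frac{62 + M}{-108 + M + M^{2}}$)
$\frac{2982 + A{\left(\left(7 + 5\right)^{2} \right)}}{-18265 - 44623} = \frac{2982 + \frac{62 + \left(7 + 5\right)^{2}}{-108 + \left(7 + 5\right)^{2} + \left(\left(7 + 5\right)^{2}\right)^{2}}}{-18265 - 44623} = \frac{2982 + \frac{62 + 12^{2}}{-108 + 12^{2} + \left(12^{2}\right)^{2}}}{-62888} = \left(2982 + \frac{62 + 144}{-108 + 144 + 144^{2}}\right) \left(- \frac{1}{62888}\right) = \left(2982 + \frac{1}{-108 + 144 + 20736} \cdot 206\right) \left(- \frac{1}{62888}\right) = \left(2982 + \frac{1}{20772} \cdot 206\right) \left(- \frac{1}{62888}\right) = \left(2982 + \frac{103}{10386}\right) \left(- \frac{1}{62888}\right) = \frac{30971155}{10386} \left(- \frac{1}{62888}\right) = - \frac{30971155}{653154768}$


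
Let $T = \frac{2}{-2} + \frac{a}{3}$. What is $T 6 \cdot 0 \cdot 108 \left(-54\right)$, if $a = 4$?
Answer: $0$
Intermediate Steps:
$T = \frac{1}{3}$ ($T = \frac{2}{-2} + \frac{4}{3} = 2 \left(- \frac{1}{2}\right) + 4 \cdot \frac{1}{3} = -1 + \frac{4}{3} = \frac{1}{3} \approx 0.33333$)
$T 6 \cdot 0 \cdot 108 \left(-54\right) = \frac{1}{3} \cdot 6 \cdot 0 \cdot 108 \left(-54\right) = 2 \cdot 0 \cdot 108 \left(-54\right) = 0 \cdot 108 \left(-54\right) = 0 \left(-54\right) = 0$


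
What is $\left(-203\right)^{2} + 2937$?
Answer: $44146$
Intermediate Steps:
$\left(-203\right)^{2} + 2937 = 41209 + 2937 = 44146$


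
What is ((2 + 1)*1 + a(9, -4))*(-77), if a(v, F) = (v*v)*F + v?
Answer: 24024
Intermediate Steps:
a(v, F) = v + F*v² (a(v, F) = v²*F + v = F*v² + v = v + F*v²)
((2 + 1)*1 + a(9, -4))*(-77) = ((2 + 1)*1 + 9*(1 - 4*9))*(-77) = (3*1 + 9*(1 - 36))*(-77) = (3 + 9*(-35))*(-77) = (3 - 315)*(-77) = -312*(-77) = 24024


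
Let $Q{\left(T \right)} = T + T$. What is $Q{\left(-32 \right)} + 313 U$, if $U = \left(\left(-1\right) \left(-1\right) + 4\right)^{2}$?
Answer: $7761$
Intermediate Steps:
$Q{\left(T \right)} = 2 T$
$U = 25$ ($U = \left(1 + 4\right)^{2} = 5^{2} = 25$)
$Q{\left(-32 \right)} + 313 U = 2 \left(-32\right) + 313 \cdot 25 = -64 + 7825 = 7761$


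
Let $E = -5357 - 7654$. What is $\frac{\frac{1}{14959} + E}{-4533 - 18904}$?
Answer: $\frac{194631548}{350594083} \approx 0.55515$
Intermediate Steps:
$E = -13011$ ($E = -5357 - 7654 = -13011$)
$\frac{\frac{1}{14959} + E}{-4533 - 18904} = \frac{\frac{1}{14959} - 13011}{-4533 - 18904} = \frac{\frac{1}{14959} - 13011}{-23437} = \left(- \frac{194631548}{14959}\right) \left(- \frac{1}{23437}\right) = \frac{194631548}{350594083}$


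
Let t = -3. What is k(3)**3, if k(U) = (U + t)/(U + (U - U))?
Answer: 0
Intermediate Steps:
k(U) = (-3 + U)/U (k(U) = (U - 3)/(U + (U - U)) = (-3 + U)/(U + 0) = (-3 + U)/U)
k(3)**3 = ((-3 + 3)/3)**3 = ((1/3)*0)**3 = 0**3 = 0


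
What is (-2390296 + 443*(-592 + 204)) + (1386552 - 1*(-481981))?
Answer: -693647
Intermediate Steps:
(-2390296 + 443*(-592 + 204)) + (1386552 - 1*(-481981)) = (-2390296 + 443*(-388)) + (1386552 + 481981) = (-2390296 - 171884) + 1868533 = -2562180 + 1868533 = -693647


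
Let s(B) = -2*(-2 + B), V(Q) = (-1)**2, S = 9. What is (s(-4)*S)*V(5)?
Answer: 108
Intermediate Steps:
V(Q) = 1
s(B) = 4 - 2*B
(s(-4)*S)*V(5) = ((4 - 2*(-4))*9)*1 = ((4 + 8)*9)*1 = (12*9)*1 = 108*1 = 108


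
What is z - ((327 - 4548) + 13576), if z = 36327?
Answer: 26972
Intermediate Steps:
z - ((327 - 4548) + 13576) = 36327 - ((327 - 4548) + 13576) = 36327 - (-4221 + 13576) = 36327 - 1*9355 = 36327 - 9355 = 26972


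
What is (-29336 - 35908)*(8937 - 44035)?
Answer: 2289933912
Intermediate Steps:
(-29336 - 35908)*(8937 - 44035) = -65244*(-35098) = 2289933912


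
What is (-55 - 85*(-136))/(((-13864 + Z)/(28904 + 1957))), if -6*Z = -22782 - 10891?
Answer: -2130334830/49511 ≈ -43028.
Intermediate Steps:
Z = 33673/6 (Z = -(-22782 - 10891)/6 = -⅙*(-33673) = 33673/6 ≈ 5612.2)
(-55 - 85*(-136))/(((-13864 + Z)/(28904 + 1957))) = (-55 - 85*(-136))/(((-13864 + 33673/6)/(28904 + 1957))) = (-55 + 11560)/((-49511/6/30861)) = 11505/((-49511/6*1/30861)) = 11505/(-49511/185166) = 11505*(-185166/49511) = -2130334830/49511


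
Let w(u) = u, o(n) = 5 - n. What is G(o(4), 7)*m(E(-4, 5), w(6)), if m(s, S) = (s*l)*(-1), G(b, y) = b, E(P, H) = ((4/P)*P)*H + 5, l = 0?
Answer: 0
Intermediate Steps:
E(P, H) = 5 + 4*H (E(P, H) = 4*H + 5 = 5 + 4*H)
m(s, S) = 0 (m(s, S) = (s*0)*(-1) = 0*(-1) = 0)
G(o(4), 7)*m(E(-4, 5), w(6)) = (5 - 1*4)*0 = (5 - 4)*0 = 1*0 = 0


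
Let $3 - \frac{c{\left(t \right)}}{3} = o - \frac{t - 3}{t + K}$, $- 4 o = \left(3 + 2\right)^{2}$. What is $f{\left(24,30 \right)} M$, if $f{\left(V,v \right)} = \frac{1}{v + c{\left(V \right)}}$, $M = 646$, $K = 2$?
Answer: $\frac{33592}{3129} \approx 10.736$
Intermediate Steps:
$o = - \frac{25}{4}$ ($o = - \frac{\left(3 + 2\right)^{2}}{4} = - \frac{5^{2}}{4} = \left(- \frac{1}{4}\right) 25 = - \frac{25}{4} \approx -6.25$)
$c{\left(t \right)} = \frac{111}{4} + \frac{3 \left(-3 + t\right)}{2 + t}$ ($c{\left(t \right)} = 9 - 3 \left(- \frac{25}{4} - \frac{t - 3}{t + 2}\right) = 9 - 3 \left(- \frac{25}{4} - \frac{-3 + t}{2 + t}\right) = 9 + \left(\frac{75}{4} + \frac{3 \left(-3 + t\right)}{2 + t}\right) = \frac{111}{4} + \frac{3 \left(-3 + t\right)}{2 + t}$)
$f{\left(V,v \right)} = \frac{1}{v + \frac{3 \left(62 + 41 V\right)}{4 \left(2 + V\right)}}$
$f{\left(24,30 \right)} M = \frac{4 \left(2 + 24\right)}{186 + 123 \cdot 24 + 4 \cdot 30 \left(2 + 24\right)} 646 = 4 \frac{1}{186 + 2952 + 4 \cdot 30 \cdot 26} \cdot 26 \cdot 646 = 4 \frac{1}{186 + 2952 + 3120} \cdot 26 \cdot 646 = 4 \cdot \frac{1}{6258} \cdot 26 \cdot 646 = \frac{52}{3129} \cdot 646 = \frac{33592}{3129}$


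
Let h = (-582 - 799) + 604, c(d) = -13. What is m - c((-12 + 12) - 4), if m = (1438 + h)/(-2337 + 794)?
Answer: 19398/1543 ≈ 12.572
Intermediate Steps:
h = -777 (h = -1381 + 604 = -777)
m = -661/1543 (m = (1438 - 777)/(-2337 + 794) = 661/(-1543) = 661*(-1/1543) = -661/1543 ≈ -0.42839)
m - c((-12 + 12) - 4) = -661/1543 - 1*(-13) = -661/1543 + 13 = 19398/1543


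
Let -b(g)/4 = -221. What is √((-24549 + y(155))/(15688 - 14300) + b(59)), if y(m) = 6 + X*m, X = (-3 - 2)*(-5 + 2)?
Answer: √418056578/694 ≈ 29.462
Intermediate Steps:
X = 15 (X = -5*(-3) = 15)
y(m) = 6 + 15*m
b(g) = 884 (b(g) = -4*(-221) = 884)
√((-24549 + y(155))/(15688 - 14300) + b(59)) = √((-24549 + (6 + 15*155))/(15688 - 14300) + 884) = √((-24549 + (6 + 2325))/1388 + 884) = √((-24549 + 2331)*(1/1388) + 884) = √(-22218*1/1388 + 884) = √(-11109/694 + 884) = √(602387/694) = √418056578/694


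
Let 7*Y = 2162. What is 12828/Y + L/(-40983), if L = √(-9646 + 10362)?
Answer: 44898/1081 - 2*√179/40983 ≈ 41.533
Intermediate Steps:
Y = 2162/7 (Y = (⅐)*2162 = 2162/7 ≈ 308.86)
L = 2*√179 (L = √716 = 2*√179 ≈ 26.758)
12828/Y + L/(-40983) = 12828/(2162/7) + (2*√179)/(-40983) = 12828*(7/2162) + (2*√179)*(-1/40983) = 44898/1081 - 2*√179/40983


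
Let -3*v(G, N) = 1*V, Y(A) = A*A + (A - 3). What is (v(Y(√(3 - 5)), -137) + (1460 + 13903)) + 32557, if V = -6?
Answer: 47922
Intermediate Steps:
Y(A) = -3 + A + A² (Y(A) = A² + (-3 + A) = -3 + A + A²)
v(G, N) = 2 (v(G, N) = -(-6)/3 = -⅓*(-6) = 2)
(v(Y(√(3 - 5)), -137) + (1460 + 13903)) + 32557 = (2 + (1460 + 13903)) + 32557 = (2 + 15363) + 32557 = 15365 + 32557 = 47922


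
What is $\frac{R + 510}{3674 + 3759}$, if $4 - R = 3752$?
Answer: $- \frac{3238}{7433} \approx -0.43563$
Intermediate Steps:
$R = -3748$ ($R = 4 - 3752 = -3748$)
$\frac{R + 510}{3674 + 3759} = \frac{-3748 + 510}{3674 + 3759} = - \frac{3238}{7433}$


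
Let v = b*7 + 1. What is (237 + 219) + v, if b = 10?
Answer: 527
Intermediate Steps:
v = 71 (v = 10*7 + 1 = 70 + 1 = 71)
(237 + 219) + v = (237 + 219) + 71 = 456 + 71 = 527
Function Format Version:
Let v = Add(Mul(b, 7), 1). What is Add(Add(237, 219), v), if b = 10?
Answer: 527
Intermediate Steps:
v = 71 (v = Add(Mul(10, 7), 1) = Add(70, 1) = 71)
Add(Add(237, 219), v) = Add(Add(237, 219), 71) = Add(456, 71) = 527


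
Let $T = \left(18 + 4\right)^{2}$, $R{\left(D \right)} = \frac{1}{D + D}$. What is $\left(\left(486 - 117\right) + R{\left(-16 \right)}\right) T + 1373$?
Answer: $\frac{1439631}{8} \approx 1.7995 \cdot 10^{5}$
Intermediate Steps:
$R{\left(D \right)} = \frac{1}{2 D}$
$T = 484$ ($T = 22^{2} = 484$)
$\left(\left(486 - 117\right) + R{\left(-16 \right)}\right) T + 1373 = \left(\left(486 - 117\right) + \frac{1}{2 \left(-16\right)}\right) 484 + 1373 = \left(369 + \frac{1}{2} \left(- \frac{1}{16}\right)\right) 484 + 1373 = \left(369 - \frac{1}{32}\right) 484 + 1373 = \frac{11807}{32} \cdot 484 + 1373 = \frac{1428647}{8} + 1373 = \frac{1439631}{8}$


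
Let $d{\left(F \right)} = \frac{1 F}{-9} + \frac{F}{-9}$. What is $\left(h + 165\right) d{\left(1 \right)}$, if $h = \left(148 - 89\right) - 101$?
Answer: $- \frac{82}{3} \approx -27.333$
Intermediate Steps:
$h = -42$ ($h = 59 - 101 = -42$)
$d{\left(F \right)} = - \frac{2 F}{9}$ ($d{\left(F \right)} = F \left(- \frac{1}{9}\right) + F \left(- \frac{1}{9}\right) = - \frac{F}{9} - \frac{F}{9} = - \frac{2 F}{9}$)
$\left(h + 165\right) d{\left(1 \right)} = \left(-42 + 165\right) \left(\left(- \frac{2}{9}\right) 1\right) = 123 \left(- \frac{2}{9}\right) = - \frac{82}{3}$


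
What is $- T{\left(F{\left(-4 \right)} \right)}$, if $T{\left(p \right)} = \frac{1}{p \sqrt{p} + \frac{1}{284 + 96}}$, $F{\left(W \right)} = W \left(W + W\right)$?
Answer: $\frac{380}{4731699199} - \frac{18483200 \sqrt{2}}{4731699199} \approx -0.0055242$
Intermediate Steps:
$F{\left(W \right)} = 2 W^{2}$ ($F{\left(W \right)} = W 2 W = 2 W^{2}$)
$T{\left(p \right)} = \frac{1}{\frac{1}{380} + p^{\frac{3}{2}}}$ ($T{\left(p \right)} = \frac{1}{p^{\frac{3}{2}} + \frac{1}{380}} = \frac{1}{\frac{1}{380} + p^{\frac{3}{2}}}$)
$- T{\left(F{\left(-4 \right)} \right)} = - \frac{380}{1 + 380 \left(2 \left(-4\right)^{2}\right)^{\frac{3}{2}}} = - \frac{380}{1 + 380 \left(2 \cdot 16\right)^{\frac{3}{2}}} = - \frac{380}{1 + 380 \cdot 32^{\frac{3}{2}}} = - \frac{380}{1 + 380 \cdot 128 \sqrt{2}} = - \frac{380}{1 + 48640 \sqrt{2}}$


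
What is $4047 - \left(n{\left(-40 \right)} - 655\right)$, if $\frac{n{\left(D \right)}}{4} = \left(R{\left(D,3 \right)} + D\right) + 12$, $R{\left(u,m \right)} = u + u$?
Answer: $5134$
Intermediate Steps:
$R{\left(u,m \right)} = 2 u$
$n{\left(D \right)} = 48 + 12 D$ ($n{\left(D \right)} = 4 \left(\left(2 D + D\right) + 12\right) = 4 \left(3 D + 12\right) = 4 \left(12 + 3 D\right) = 48 + 12 D$)
$4047 - \left(n{\left(-40 \right)} - 655\right) = 4047 - \left(\left(48 + 12 \left(-40\right)\right) - 655\right) = 4047 - \left(\left(48 - 480\right) - 655\right) = 4047 - \left(-432 - 655\right) = 4047 - -1087 = 4047 + 1087 = 5134$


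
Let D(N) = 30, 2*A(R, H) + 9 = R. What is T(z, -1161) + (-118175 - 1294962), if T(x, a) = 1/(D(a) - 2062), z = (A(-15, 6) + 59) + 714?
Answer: -2871494385/2032 ≈ -1.4131e+6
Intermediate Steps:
A(R, H) = -9/2 + R/2
z = 761 (z = ((-9/2 + (1/2)*(-15)) + 59) + 714 = ((-9/2 - 15/2) + 59) + 714 = (-12 + 59) + 714 = 47 + 714 = 761)
T(x, a) = -1/2032 (T(x, a) = 1/(30 - 2062) = 1/(-2032) = -1/2032)
T(z, -1161) + (-118175 - 1294962) = -1/2032 + (-118175 - 1294962) = -1/2032 - 1413137 = -2871494385/2032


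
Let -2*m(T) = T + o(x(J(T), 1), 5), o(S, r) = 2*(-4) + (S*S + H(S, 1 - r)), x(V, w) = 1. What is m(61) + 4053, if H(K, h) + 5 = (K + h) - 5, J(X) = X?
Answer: 8065/2 ≈ 4032.5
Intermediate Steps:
H(K, h) = -10 + K + h (H(K, h) = -5 + ((K + h) - 5) = -5 + (-5 + K + h) = -10 + K + h)
o(S, r) = -17 + S + S² - r (o(S, r) = 2*(-4) + (S*S + (-10 + S + (1 - r))) = -8 + (S² + (-9 + S - r)) = -8 + (-9 + S + S² - r) = -17 + S + S² - r)
m(T) = 10 - T/2 (m(T) = -(T + (-17 + 1 + 1² - 1*5))/2 = -(T + (-17 + 1 + 1 - 5))/2 = -(T - 20)/2 = -(-20 + T)/2 = 10 - T/2)
m(61) + 4053 = (10 - ½*61) + 4053 = (10 - 61/2) + 4053 = -41/2 + 4053 = 8065/2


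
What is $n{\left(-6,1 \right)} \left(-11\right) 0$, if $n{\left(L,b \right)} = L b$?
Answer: $0$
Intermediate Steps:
$n{\left(-6,1 \right)} \left(-11\right) 0 = \left(-6\right) 1 \left(-11\right) 0 = \left(-6\right) \left(-11\right) 0 = 66 \cdot 0 = 0$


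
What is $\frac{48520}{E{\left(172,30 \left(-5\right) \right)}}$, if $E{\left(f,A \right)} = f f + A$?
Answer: $\frac{24260}{14717} \approx 1.6484$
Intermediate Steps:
$E{\left(f,A \right)} = A + f^{2}$ ($E{\left(f,A \right)} = f^{2} + A = A + f^{2}$)
$\frac{48520}{E{\left(172,30 \left(-5\right) \right)}} = \frac{48520}{30 \left(-5\right) + 172^{2}} = \frac{48520}{-150 + 29584} = \frac{48520}{29434} = 48520 \cdot \frac{1}{29434} = \frac{24260}{14717}$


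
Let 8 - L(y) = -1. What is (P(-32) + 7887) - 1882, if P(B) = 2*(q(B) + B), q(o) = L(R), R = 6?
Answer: 5959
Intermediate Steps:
L(y) = 9 (L(y) = 8 - 1*(-1) = 8 + 1 = 9)
q(o) = 9
P(B) = 18 + 2*B (P(B) = 2*(9 + B) = 18 + 2*B)
(P(-32) + 7887) - 1882 = ((18 + 2*(-32)) + 7887) - 1882 = ((18 - 64) + 7887) - 1882 = (-46 + 7887) - 1882 = 7841 - 1882 = 5959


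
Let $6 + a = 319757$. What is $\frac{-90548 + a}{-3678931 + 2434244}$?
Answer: $- \frac{229203}{1244687} \approx -0.18414$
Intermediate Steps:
$a = 319751$ ($a = -6 + 319757 = 319751$)
$\frac{-90548 + a}{-3678931 + 2434244} = \frac{-90548 + 319751}{-3678931 + 2434244} = \frac{229203}{-1244687} = 229203 \left(- \frac{1}{1244687}\right) = - \frac{229203}{1244687}$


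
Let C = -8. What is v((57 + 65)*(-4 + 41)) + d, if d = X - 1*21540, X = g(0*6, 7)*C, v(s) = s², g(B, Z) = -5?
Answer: 20354696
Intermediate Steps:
X = 40 (X = -5*(-8) = 40)
d = -21500 (d = 40 - 1*21540 = 40 - 21540 = -21500)
v((57 + 65)*(-4 + 41)) + d = ((57 + 65)*(-4 + 41))² - 21500 = (122*37)² - 21500 = 4514² - 21500 = 20376196 - 21500 = 20354696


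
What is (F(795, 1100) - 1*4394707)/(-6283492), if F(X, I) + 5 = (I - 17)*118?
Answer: 2133459/3141746 ≈ 0.67907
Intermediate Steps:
F(X, I) = -2011 + 118*I (F(X, I) = -5 + (I - 17)*118 = -5 + (-17 + I)*118 = -5 + (-2006 + 118*I) = -2011 + 118*I)
(F(795, 1100) - 1*4394707)/(-6283492) = ((-2011 + 118*1100) - 1*4394707)/(-6283492) = ((-2011 + 129800) - 4394707)*(-1/6283492) = (127789 - 4394707)*(-1/6283492) = -4266918*(-1/6283492) = 2133459/3141746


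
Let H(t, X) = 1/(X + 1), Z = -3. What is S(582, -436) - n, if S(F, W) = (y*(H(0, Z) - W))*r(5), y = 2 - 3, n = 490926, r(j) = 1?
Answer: -982723/2 ≈ -4.9136e+5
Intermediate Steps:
H(t, X) = 1/(1 + X)
y = -1
S(F, W) = 1/2 + W (S(F, W) = -(1/(1 - 3) - W)*1 = -(1/(-2) - W)*1 = -(-1/2 - W)*1 = (1/2 + W)*1 = 1/2 + W)
S(582, -436) - n = (1/2 - 436) - 1*490926 = -871/2 - 490926 = -982723/2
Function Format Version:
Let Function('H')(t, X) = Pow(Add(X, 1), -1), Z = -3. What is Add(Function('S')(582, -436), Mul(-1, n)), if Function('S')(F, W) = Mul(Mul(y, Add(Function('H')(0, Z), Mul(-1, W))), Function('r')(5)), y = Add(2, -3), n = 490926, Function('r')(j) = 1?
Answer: Rational(-982723, 2) ≈ -4.9136e+5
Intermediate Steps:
Function('H')(t, X) = Pow(Add(1, X), -1)
y = -1
Function('S')(F, W) = Add(Rational(1, 2), W) (Function('S')(F, W) = Mul(Mul(-1, Add(Pow(Add(1, -3), -1), Mul(-1, W))), 1) = Mul(Mul(-1, Add(Pow(-2, -1), Mul(-1, W))), 1) = Mul(Mul(-1, Add(Rational(-1, 2), Mul(-1, W))), 1) = Mul(Add(Rational(1, 2), W), 1) = Add(Rational(1, 2), W))
Add(Function('S')(582, -436), Mul(-1, n)) = Add(Add(Rational(1, 2), -436), Mul(-1, 490926)) = Add(Rational(-871, 2), -490926) = Rational(-982723, 2)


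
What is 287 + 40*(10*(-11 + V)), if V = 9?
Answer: -513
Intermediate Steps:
287 + 40*(10*(-11 + V)) = 287 + 40*(10*(-11 + 9)) = 287 + 40*(10*(-2)) = 287 + 40*(-20) = 287 - 800 = -513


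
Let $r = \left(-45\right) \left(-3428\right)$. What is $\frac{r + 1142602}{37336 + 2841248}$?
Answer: $\frac{648431}{1439292} \approx 0.45052$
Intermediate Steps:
$r = 154260$
$\frac{r + 1142602}{37336 + 2841248} = \frac{154260 + 1142602}{37336 + 2841248} = \frac{1296862}{2878584} = 1296862 \cdot \frac{1}{2878584} = \frac{648431}{1439292}$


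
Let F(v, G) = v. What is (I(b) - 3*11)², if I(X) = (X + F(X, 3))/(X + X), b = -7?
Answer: 1024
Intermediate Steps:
I(X) = 1 (I(X) = (X + X)/(X + X) = (2*X)/((2*X)) = (2*X)*(1/(2*X)) = 1)
(I(b) - 3*11)² = (1 - 3*11)² = (1 - 33)² = (-32)² = 1024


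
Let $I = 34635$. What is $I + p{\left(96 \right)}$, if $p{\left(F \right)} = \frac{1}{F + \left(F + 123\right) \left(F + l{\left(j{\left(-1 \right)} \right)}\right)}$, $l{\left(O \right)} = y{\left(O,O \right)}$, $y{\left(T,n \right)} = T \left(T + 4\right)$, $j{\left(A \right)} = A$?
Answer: $\frac{708736006}{20463} \approx 34635.0$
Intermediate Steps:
$y{\left(T,n \right)} = T \left(4 + T\right)$
$l{\left(O \right)} = O \left(4 + O\right)$
$p{\left(F \right)} = \frac{1}{F + \left(-3 + F\right) \left(123 + F\right)}$ ($p{\left(F \right)} = \frac{1}{F + \left(F + 123\right) \left(F - \left(4 - 1\right)\right)} = \frac{1}{F + \left(123 + F\right) \left(F - 3\right)} = \frac{1}{F + \left(123 + F\right) \left(-3 + F\right)} = \frac{1}{F + \left(-3 + F\right) \left(123 + F\right)}$)
$I + p{\left(96 \right)} = 34635 + \frac{1}{-369 + 96^{2} + 121 \cdot 96} = 34635 + \frac{1}{-369 + 9216 + 11616} = 34635 + \frac{1}{20463} = \frac{708736006}{20463}$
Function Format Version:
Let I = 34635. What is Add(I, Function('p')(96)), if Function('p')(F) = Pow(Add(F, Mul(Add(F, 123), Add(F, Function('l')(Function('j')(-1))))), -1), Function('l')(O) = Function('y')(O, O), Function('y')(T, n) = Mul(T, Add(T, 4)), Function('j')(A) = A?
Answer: Rational(708736006, 20463) ≈ 34635.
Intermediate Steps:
Function('y')(T, n) = Mul(T, Add(4, T))
Function('l')(O) = Mul(O, Add(4, O))
Function('p')(F) = Pow(Add(F, Mul(Add(-3, F), Add(123, F))), -1) (Function('p')(F) = Pow(Add(F, Mul(Add(F, 123), Add(F, Mul(-1, Add(4, -1))))), -1) = Pow(Add(F, Mul(Add(123, F), Add(F, Mul(-1, 3)))), -1) = Pow(Add(F, Mul(Add(123, F), Add(F, -3))), -1) = Pow(Add(F, Mul(Add(123, F), Add(-3, F))), -1) = Pow(Add(F, Mul(Add(-3, F), Add(123, F))), -1))
Add(I, Function('p')(96)) = Add(34635, Pow(Add(-369, Pow(96, 2), Mul(121, 96)), -1)) = Add(34635, Pow(Add(-369, 9216, 11616), -1)) = Add(34635, Pow(20463, -1)) = Add(34635, Rational(1, 20463)) = Rational(708736006, 20463)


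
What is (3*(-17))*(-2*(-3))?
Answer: -306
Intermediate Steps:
(3*(-17))*(-2*(-3)) = -51*6 = -306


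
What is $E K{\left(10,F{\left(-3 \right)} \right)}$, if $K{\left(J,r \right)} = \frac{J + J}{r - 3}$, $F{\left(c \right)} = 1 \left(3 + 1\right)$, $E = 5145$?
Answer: $102900$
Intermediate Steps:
$F{\left(c \right)} = 4$ ($F{\left(c \right)} = 1 \cdot 4 = 4$)
$K{\left(J,r \right)} = \frac{2 J}{-3 + r}$
$E K{\left(10,F{\left(-3 \right)} \right)} = 5145 \cdot 2 \cdot 10 \frac{1}{-3 + 4} = 5145 \cdot 2 \cdot 10 \cdot 1^{-1} = 5145 \cdot 2 \cdot 10 \cdot 1 = 5145 \cdot 20 = 102900$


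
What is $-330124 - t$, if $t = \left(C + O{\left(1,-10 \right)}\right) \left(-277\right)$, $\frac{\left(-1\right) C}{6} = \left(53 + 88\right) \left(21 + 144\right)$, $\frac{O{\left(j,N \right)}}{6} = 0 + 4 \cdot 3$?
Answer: $-38976610$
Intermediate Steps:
$O{\left(j,N \right)} = 72$ ($O{\left(j,N \right)} = 6 \left(0 + 4 \cdot 3\right) = 6 \left(0 + 12\right) = 6 \cdot 12 = 72$)
$C = -139590$ ($C = - 6 \left(53 + 88\right) \left(21 + 144\right) = - 6 \cdot 141 \cdot 165 = \left(-6\right) 23265 = -139590$)
$t = 38646486$ ($t = \left(-139590 + 72\right) \left(-277\right) = \left(-139518\right) \left(-277\right) = 38646486$)
$-330124 - t = -330124 - 38646486 = -38976610$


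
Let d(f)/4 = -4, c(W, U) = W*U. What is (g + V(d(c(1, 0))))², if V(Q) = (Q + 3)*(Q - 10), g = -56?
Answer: 79524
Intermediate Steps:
c(W, U) = U*W
d(f) = -16 (d(f) = 4*(-4) = -16)
V(Q) = (-10 + Q)*(3 + Q) (V(Q) = (3 + Q)*(-10 + Q) = (-10 + Q)*(3 + Q))
(g + V(d(c(1, 0))))² = (-56 + (-30 + (-16)² - 7*(-16)))² = (-56 + (-30 + 256 + 112))² = (-56 + 338)² = 282² = 79524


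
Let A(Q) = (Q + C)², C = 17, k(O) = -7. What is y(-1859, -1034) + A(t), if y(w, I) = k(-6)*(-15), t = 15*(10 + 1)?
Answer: 33229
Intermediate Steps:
t = 165 (t = 15*11 = 165)
A(Q) = (17 + Q)² (A(Q) = (Q + 17)² = (17 + Q)²)
y(w, I) = 105 (y(w, I) = -7*(-15) = 105)
y(-1859, -1034) + A(t) = 105 + (17 + 165)² = 105 + 182² = 105 + 33124 = 33229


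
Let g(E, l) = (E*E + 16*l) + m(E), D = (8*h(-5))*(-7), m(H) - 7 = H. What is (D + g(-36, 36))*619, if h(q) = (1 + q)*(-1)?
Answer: 1002161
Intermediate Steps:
m(H) = 7 + H
h(q) = -1 - q
D = -224 (D = (8*(-1 - 1*(-5)))*(-7) = (8*(-1 + 5))*(-7) = (8*4)*(-7) = 32*(-7) = -224)
g(E, l) = 7 + E + E**2 + 16*l (g(E, l) = (E*E + 16*l) + (7 + E) = (E**2 + 16*l) + (7 + E) = 7 + E + E**2 + 16*l)
(D + g(-36, 36))*619 = (-224 + (7 - 36 + (-36)**2 + 16*36))*619 = (-224 + (7 - 36 + 1296 + 576))*619 = (-224 + 1843)*619 = 1619*619 = 1002161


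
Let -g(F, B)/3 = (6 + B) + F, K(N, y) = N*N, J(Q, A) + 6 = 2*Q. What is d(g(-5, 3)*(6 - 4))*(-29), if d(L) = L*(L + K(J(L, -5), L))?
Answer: 2012832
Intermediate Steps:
J(Q, A) = -6 + 2*Q
K(N, y) = N**2
g(F, B) = -18 - 3*B - 3*F (g(F, B) = -3*((6 + B) + F) = -3*(6 + B + F) = -18 - 3*B - 3*F)
d(L) = L*(L + (-6 + 2*L)**2)
d(g(-5, 3)*(6 - 4))*(-29) = (((-18 - 3*3 - 3*(-5))*(6 - 4))*((-18 - 3*3 - 3*(-5))*(6 - 4) + 4*(-3 + (-18 - 3*3 - 3*(-5))*(6 - 4))**2))*(-29) = (((-18 - 9 + 15)*2)*((-18 - 9 + 15)*2 + 4*(-3 + (-18 - 9 + 15)*2)**2))*(-29) = ((-12*2)*(-12*2 + 4*(-3 - 12*2)**2))*(-29) = -24*(-24 + 4*(-3 - 24)**2)*(-29) = -24*(-24 + 4*(-27)**2)*(-29) = -24*(-24 + 4*729)*(-29) = -24*(-24 + 2916)*(-29) = -24*2892*(-29) = -69408*(-29) = 2012832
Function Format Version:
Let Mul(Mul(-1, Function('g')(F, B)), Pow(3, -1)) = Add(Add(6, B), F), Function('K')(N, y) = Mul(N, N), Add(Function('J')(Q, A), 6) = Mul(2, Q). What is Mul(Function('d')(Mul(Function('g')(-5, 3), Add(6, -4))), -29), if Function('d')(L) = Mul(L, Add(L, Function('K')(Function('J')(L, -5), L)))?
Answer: 2012832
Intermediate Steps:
Function('J')(Q, A) = Add(-6, Mul(2, Q))
Function('K')(N, y) = Pow(N, 2)
Function('g')(F, B) = Add(-18, Mul(-3, B), Mul(-3, F)) (Function('g')(F, B) = Mul(-3, Add(Add(6, B), F)) = Mul(-3, Add(6, B, F)) = Add(-18, Mul(-3, B), Mul(-3, F)))
Function('d')(L) = Mul(L, Add(L, Pow(Add(-6, Mul(2, L)), 2)))
Mul(Function('d')(Mul(Function('g')(-5, 3), Add(6, -4))), -29) = Mul(Mul(Mul(Add(-18, Mul(-3, 3), Mul(-3, -5)), Add(6, -4)), Add(Mul(Add(-18, Mul(-3, 3), Mul(-3, -5)), Add(6, -4)), Mul(4, Pow(Add(-3, Mul(Add(-18, Mul(-3, 3), Mul(-3, -5)), Add(6, -4))), 2)))), -29) = Mul(Mul(Mul(Add(-18, -9, 15), 2), Add(Mul(Add(-18, -9, 15), 2), Mul(4, Pow(Add(-3, Mul(Add(-18, -9, 15), 2)), 2)))), -29) = Mul(Mul(Mul(-12, 2), Add(Mul(-12, 2), Mul(4, Pow(Add(-3, Mul(-12, 2)), 2)))), -29) = Mul(Mul(-24, Add(-24, Mul(4, Pow(Add(-3, -24), 2)))), -29) = Mul(Mul(-24, Add(-24, Mul(4, Pow(-27, 2)))), -29) = Mul(Mul(-24, Add(-24, Mul(4, 729))), -29) = Mul(Mul(-24, Add(-24, 2916)), -29) = Mul(Mul(-24, 2892), -29) = Mul(-69408, -29) = 2012832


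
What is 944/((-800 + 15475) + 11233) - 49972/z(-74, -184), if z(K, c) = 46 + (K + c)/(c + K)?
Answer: -323657552/304419 ≈ -1063.2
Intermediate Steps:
z(K, c) = 47 (z(K, c) = 46 + (K + c)/(K + c) = 46 + 1 = 47)
944/((-800 + 15475) + 11233) - 49972/z(-74, -184) = 944/((-800 + 15475) + 11233) - 49972/47 = 944/(14675 + 11233) - 49972*1/47 = 944/25908 - 49972/47 = 944*(1/25908) - 49972/47 = 236/6477 - 49972/47 = -323657552/304419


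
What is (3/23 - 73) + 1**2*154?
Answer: 1866/23 ≈ 81.130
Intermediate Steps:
(3/23 - 73) + 1**2*154 = (3*(1/23) - 73) + 1*154 = (3/23 - 73) + 154 = -1676/23 + 154 = 1866/23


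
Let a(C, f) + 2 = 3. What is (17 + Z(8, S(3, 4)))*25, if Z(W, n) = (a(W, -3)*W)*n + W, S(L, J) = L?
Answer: 1225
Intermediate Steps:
a(C, f) = 1 (a(C, f) = -2 + 3 = 1)
Z(W, n) = W + W*n (Z(W, n) = (1*W)*n + W = W*n + W = W + W*n)
(17 + Z(8, S(3, 4)))*25 = (17 + 8*(1 + 3))*25 = (17 + 8*4)*25 = (17 + 32)*25 = 49*25 = 1225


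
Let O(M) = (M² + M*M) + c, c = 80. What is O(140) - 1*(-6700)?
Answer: 45980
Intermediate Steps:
O(M) = 80 + 2*M² (O(M) = (M² + M*M) + 80 = (M² + M²) + 80 = 2*M² + 80 = 80 + 2*M²)
O(140) - 1*(-6700) = (80 + 2*140²) - 1*(-6700) = (80 + 2*19600) + 6700 = (80 + 39200) + 6700 = 39280 + 6700 = 45980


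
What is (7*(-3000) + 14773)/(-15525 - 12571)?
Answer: 6227/28096 ≈ 0.22163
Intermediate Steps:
(7*(-3000) + 14773)/(-15525 - 12571) = (-21000 + 14773)/(-28096) = -6227*(-1/28096) = 6227/28096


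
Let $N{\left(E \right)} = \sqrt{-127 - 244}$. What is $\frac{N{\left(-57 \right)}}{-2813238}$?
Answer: $- \frac{i \sqrt{371}}{2813238} \approx - 6.8467 \cdot 10^{-6} i$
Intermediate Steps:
$N{\left(E \right)} = i \sqrt{371}$ ($N{\left(E \right)} = \sqrt{-371} = i \sqrt{371}$)
$\frac{N{\left(-57 \right)}}{-2813238} = \frac{i \sqrt{371}}{-2813238} = i \sqrt{371} \left(- \frac{1}{2813238}\right) = - \frac{i \sqrt{371}}{2813238}$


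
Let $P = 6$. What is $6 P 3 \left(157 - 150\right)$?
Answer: $756$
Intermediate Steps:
$6 P 3 \left(157 - 150\right) = 6 \cdot 6 \cdot 3 \left(157 - 150\right) = 36 \cdot 3 \cdot 7 = 108 \cdot 7 = 756$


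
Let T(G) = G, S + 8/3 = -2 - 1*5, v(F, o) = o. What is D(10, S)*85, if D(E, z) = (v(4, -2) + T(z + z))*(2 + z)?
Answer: 125120/9 ≈ 13902.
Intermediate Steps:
S = -29/3 (S = -8/3 + (-2 - 1*5) = -8/3 + (-2 - 5) = -8/3 - 7 = -29/3 ≈ -9.6667)
D(E, z) = (-2 + 2*z)*(2 + z) (D(E, z) = (-2 + (z + z))*(2 + z) = (-2 + 2*z)*(2 + z))
D(10, S)*85 = (-4 + 2*(-29/3) + 2*(-29/3)²)*85 = (-4 - 58/3 + 2*(841/9))*85 = (-4 - 58/3 + 1682/9)*85 = (1472/9)*85 = 125120/9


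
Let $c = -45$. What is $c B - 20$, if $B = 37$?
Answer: $-1685$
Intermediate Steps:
$c B - 20 = \left(-45\right) 37 - 20 = -1665 - 20 = -1685$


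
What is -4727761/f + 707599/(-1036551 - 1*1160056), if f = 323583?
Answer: -10613999914144/710784682881 ≈ -14.933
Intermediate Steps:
-4727761/f + 707599/(-1036551 - 1*1160056) = -4727761/323583 + 707599/(-1036551 - 1*1160056) = -4727761*1/323583 + 707599/(-1036551 - 1160056) = -4727761/323583 + 707599/(-2196607) = -4727761/323583 + 707599*(-1/2196607) = -4727761/323583 - 707599/2196607 = -10613999914144/710784682881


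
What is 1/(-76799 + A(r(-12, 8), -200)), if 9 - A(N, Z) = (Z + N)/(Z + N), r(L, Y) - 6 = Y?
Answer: -1/76791 ≈ -1.3022e-5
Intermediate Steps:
r(L, Y) = 6 + Y
A(N, Z) = 8 (A(N, Z) = 9 - (Z + N)/(Z + N) = 9 - (N + Z)/(N + Z) = 9 - 1*1 = 9 - 1 = 8)
1/(-76799 + A(r(-12, 8), -200)) = 1/(-76799 + 8) = 1/(-76791) = -1/76791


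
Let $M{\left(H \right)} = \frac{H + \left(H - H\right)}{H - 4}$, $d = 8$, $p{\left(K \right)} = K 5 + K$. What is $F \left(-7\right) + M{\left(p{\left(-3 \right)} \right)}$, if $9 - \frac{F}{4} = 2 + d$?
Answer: $\frac{317}{11} \approx 28.818$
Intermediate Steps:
$p{\left(K \right)} = 6 K$ ($p{\left(K \right)} = 5 K + K = 6 K$)
$F = -4$ ($F = 36 - 4 \left(2 + 8\right) = 36 - 40 = -4$)
$M{\left(H \right)} = \frac{H}{-4 + H}$ ($M{\left(H \right)} = \frac{H + 0}{-4 + H} = \frac{H}{-4 + H}$)
$F \left(-7\right) + M{\left(p{\left(-3 \right)} \right)} = \left(-4\right) \left(-7\right) + \frac{6 \left(-3\right)}{-4 + 6 \left(-3\right)} = 28 - \frac{18}{-4 - 18} = 28 - \frac{18}{-22} = 28 - - \frac{9}{11} = 28 + \frac{9}{11} = \frac{317}{11}$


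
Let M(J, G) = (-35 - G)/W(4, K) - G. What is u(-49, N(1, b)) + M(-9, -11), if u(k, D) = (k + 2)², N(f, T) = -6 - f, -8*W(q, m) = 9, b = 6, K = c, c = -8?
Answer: 6724/3 ≈ 2241.3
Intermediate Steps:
K = -8
W(q, m) = -9/8 (W(q, m) = -⅛*9 = -9/8)
u(k, D) = (2 + k)²
M(J, G) = 280/9 - G/9 (M(J, G) = (-35 - G)/(-9/8) - G = (-35 - G)*(-8/9) - G = (280/9 + 8*G/9) - G = 280/9 - G/9)
u(-49, N(1, b)) + M(-9, -11) = (2 - 49)² + (280/9 - ⅑*(-11)) = (-47)² + (280/9 + 11/9) = 2209 + 97/3 = 6724/3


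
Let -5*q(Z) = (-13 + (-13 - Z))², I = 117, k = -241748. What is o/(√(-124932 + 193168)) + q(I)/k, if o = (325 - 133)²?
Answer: 1573/92980 + 18432*√17059/17059 ≈ 141.14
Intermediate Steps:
o = 36864 (o = 192² = 36864)
q(Z) = -(-26 - Z)²/5 (q(Z) = -(-13 + (-13 - Z))²/5 = -(-26 - Z)²/5)
o/(√(-124932 + 193168)) + q(I)/k = 36864/(√(-124932 + 193168)) - (26 + 117)²/5/(-241748) = 36864/(√68236) - ⅕*143²*(-1/241748) = 36864/((2*√17059)) - ⅕*20449*(-1/241748) = 36864*(√17059/34118) - 20449/5*(-1/241748) = 18432*√17059/17059 + 1573/92980 = 1573/92980 + 18432*√17059/17059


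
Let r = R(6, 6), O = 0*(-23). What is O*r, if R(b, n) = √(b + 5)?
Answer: 0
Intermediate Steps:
R(b, n) = √(5 + b)
O = 0
r = √11 (r = √(5 + 6) = √11 ≈ 3.3166)
O*r = 0*√11 = 0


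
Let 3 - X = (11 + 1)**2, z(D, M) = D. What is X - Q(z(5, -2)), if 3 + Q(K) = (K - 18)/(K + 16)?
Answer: -2885/21 ≈ -137.38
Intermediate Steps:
Q(K) = -3 + (-18 + K)/(16 + K) (Q(K) = -3 + (K - 18)/(K + 16) = -3 + (-18 + K)/(16 + K))
X = -141 (X = 3 - (11 + 1)**2 = 3 - 1*12**2 = 3 - 1*144 = 3 - 144 = -141)
X - Q(z(5, -2)) = -141 - 2*(-33 - 1*5)/(16 + 5) = -141 - 2*(-33 - 5)/21 = -141 - 2*(-38)/21 = -141 - 1*(-76/21) = -141 + 76/21 = -2885/21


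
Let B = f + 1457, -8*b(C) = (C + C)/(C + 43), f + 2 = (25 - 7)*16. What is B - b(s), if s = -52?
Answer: 15700/9 ≈ 1744.4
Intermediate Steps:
f = 286 (f = -2 + (25 - 7)*16 = -2 + 18*16 = -2 + 288 = 286)
b(C) = -C/(4*(43 + C)) (b(C) = -(C + C)/(8*(C + 43)) = -2*C/(8*(43 + C)) = -C/(4*(43 + C)))
B = 1743 (B = 286 + 1457 = 1743)
B - b(s) = 1743 - (-1)*(-52)/(172 + 4*(-52)) = 1743 - (-1)*(-52)/(172 - 208) = 1743 - (-1)*(-52)/(-36) = 1743 - (-1)*(-52)*(-1)/36 = 1743 - 1*(-13/9) = 1743 + 13/9 = 15700/9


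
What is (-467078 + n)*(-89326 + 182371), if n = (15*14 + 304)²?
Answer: -18877155690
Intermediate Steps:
n = 264196 (n = (210 + 304)² = 514² = 264196)
(-467078 + n)*(-89326 + 182371) = (-467078 + 264196)*(-89326 + 182371) = -202882*93045 = -18877155690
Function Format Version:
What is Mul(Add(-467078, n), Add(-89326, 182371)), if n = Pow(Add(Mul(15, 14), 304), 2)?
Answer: -18877155690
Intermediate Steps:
n = 264196 (n = Pow(Add(210, 304), 2) = Pow(514, 2) = 264196)
Mul(Add(-467078, n), Add(-89326, 182371)) = Mul(Add(-467078, 264196), Add(-89326, 182371)) = Mul(-202882, 93045) = -18877155690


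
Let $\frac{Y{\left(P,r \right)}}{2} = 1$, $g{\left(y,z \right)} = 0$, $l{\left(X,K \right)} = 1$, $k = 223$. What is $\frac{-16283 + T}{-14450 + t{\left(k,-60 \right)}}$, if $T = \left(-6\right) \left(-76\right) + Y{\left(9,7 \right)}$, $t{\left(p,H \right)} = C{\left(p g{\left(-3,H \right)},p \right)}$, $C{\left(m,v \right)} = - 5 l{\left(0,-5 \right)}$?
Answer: $\frac{3165}{2891} \approx 1.0948$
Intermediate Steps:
$C{\left(m,v \right)} = -5$ ($C{\left(m,v \right)} = \left(-5\right) 1 = -5$)
$t{\left(p,H \right)} = -5$
$Y{\left(P,r \right)} = 2$ ($Y{\left(P,r \right)} = 2 \cdot 1 = 2$)
$T = 458$ ($T = \left(-6\right) \left(-76\right) + 2 = 456 + 2 = 458$)
$\frac{-16283 + T}{-14450 + t{\left(k,-60 \right)}} = \frac{-16283 + 458}{-14450 - 5} = - \frac{15825}{-14455} = \left(-15825\right) \left(- \frac{1}{14455}\right) = \frac{3165}{2891}$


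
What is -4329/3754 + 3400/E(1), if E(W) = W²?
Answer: 12759271/3754 ≈ 3398.8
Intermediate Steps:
-4329/3754 + 3400/E(1) = -4329/3754 + 3400/(1²) = -4329*1/3754 + 3400/1 = -4329/3754 + 3400*1 = -4329/3754 + 3400 = 12759271/3754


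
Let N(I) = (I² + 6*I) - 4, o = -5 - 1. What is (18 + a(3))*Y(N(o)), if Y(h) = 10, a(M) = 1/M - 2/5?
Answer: 538/3 ≈ 179.33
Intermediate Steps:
o = -6
a(M) = -⅖ + 1/M (a(M) = 1/M - 2*⅕ = 1/M - ⅖ = -⅖ + 1/M)
N(I) = -4 + I² + 6*I
(18 + a(3))*Y(N(o)) = (18 + (-⅖ + 1/3))*10 = (18 + (-⅖ + ⅓))*10 = (18 - 1/15)*10 = (269/15)*10 = 538/3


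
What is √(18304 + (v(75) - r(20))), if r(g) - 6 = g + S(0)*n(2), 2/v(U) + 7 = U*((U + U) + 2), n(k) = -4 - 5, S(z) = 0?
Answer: 2*√593123157402/11393 ≈ 135.20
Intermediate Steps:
n(k) = -9
v(U) = 2/(-7 + U*(2 + 2*U)) (v(U) = 2/(-7 + U*((U + U) + 2)) = 2/(-7 + U*(2*U + 2)) = 2/(-7 + U*(2 + 2*U)))
r(g) = 6 + g (r(g) = 6 + (g + 0*(-9)) = 6 + (g + 0) = 6 + g)
√(18304 + (v(75) - r(20))) = √(18304 + (2/(-7 + 2*75 + 2*75²) - (6 + 20))) = √(18304 + (2/(-7 + 150 + 2*5625) - 1*26)) = √(18304 + (2/(-7 + 150 + 11250) - 26)) = √(18304 + (2/11393 - 26)) = √(18304 - 296216/11393) = √(208241256/11393) = 2*√593123157402/11393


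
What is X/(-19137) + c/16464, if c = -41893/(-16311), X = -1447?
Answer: 129795104743/1713044115216 ≈ 0.075769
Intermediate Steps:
c = 41893/16311 (c = -41893*(-1/16311) = 41893/16311 ≈ 2.5684)
X/(-19137) + c/16464 = -1447/(-19137) + (41893/16311)/16464 = -1447*(-1/19137) + (41893/16311)*(1/16464) = 1447/19137 + 41893/268544304 = 129795104743/1713044115216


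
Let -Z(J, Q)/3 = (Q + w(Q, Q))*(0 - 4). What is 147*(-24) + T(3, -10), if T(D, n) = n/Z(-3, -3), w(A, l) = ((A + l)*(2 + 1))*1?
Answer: -444523/126 ≈ -3528.0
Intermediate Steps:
w(A, l) = 3*A + 3*l (w(A, l) = ((A + l)*3)*1 = (3*A + 3*l)*1 = 3*A + 3*l)
Z(J, Q) = 84*Q (Z(J, Q) = -3*(Q + (3*Q + 3*Q))*(0 - 4) = -3*(Q + 6*Q)*(-4) = -3*7*Q*(-4) = -(-84)*Q = 84*Q)
T(D, n) = -n/252 (T(D, n) = n/((84*(-3))) = n/(-252) = n*(-1/252) = -n/252)
147*(-24) + T(3, -10) = 147*(-24) - 1/252*(-10) = -3528 + 5/126 = -444523/126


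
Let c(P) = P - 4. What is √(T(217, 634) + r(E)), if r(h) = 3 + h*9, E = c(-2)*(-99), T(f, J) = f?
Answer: 11*√46 ≈ 74.606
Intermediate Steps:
c(P) = -4 + P
E = 594 (E = (-4 - 2)*(-99) = -6*(-99) = 594)
r(h) = 3 + 9*h
√(T(217, 634) + r(E)) = √(217 + (3 + 9*594)) = √(217 + (3 + 5346)) = √(217 + 5349) = √5566 = 11*√46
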